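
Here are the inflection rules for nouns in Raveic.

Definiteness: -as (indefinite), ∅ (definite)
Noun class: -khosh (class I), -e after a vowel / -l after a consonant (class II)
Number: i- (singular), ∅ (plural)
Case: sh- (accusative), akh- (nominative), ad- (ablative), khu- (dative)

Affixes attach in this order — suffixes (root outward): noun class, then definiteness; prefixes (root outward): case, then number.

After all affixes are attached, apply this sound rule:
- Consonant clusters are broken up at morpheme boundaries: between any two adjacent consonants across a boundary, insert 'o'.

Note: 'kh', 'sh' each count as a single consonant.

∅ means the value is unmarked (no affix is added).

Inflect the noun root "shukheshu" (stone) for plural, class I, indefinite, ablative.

Attach noun class class I -khosh → shukheshukhosh.
Attach case ablative ad- → adshukheshukhosh.
number = plural: zero marking, form stays adshukheshukhosh.
Attach definiteness indefinite -as → adshukheshukhoshas.
Apply epenthesis: adshukheshukhoshas → adoshukheshukhoshas.

adoshukheshukhoshas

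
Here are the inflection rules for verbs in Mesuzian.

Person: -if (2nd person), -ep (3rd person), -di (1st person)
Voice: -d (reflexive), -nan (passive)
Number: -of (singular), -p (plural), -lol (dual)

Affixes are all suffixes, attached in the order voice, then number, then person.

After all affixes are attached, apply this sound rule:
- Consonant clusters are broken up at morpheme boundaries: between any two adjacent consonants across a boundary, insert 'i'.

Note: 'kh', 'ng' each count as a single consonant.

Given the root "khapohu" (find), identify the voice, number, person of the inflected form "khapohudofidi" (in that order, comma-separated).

reflexive, singular, 1st person

Segment: khapohu-d-of-di.
voice: -d → reflexive.
number: -of → singular.
person: -di → 1st person.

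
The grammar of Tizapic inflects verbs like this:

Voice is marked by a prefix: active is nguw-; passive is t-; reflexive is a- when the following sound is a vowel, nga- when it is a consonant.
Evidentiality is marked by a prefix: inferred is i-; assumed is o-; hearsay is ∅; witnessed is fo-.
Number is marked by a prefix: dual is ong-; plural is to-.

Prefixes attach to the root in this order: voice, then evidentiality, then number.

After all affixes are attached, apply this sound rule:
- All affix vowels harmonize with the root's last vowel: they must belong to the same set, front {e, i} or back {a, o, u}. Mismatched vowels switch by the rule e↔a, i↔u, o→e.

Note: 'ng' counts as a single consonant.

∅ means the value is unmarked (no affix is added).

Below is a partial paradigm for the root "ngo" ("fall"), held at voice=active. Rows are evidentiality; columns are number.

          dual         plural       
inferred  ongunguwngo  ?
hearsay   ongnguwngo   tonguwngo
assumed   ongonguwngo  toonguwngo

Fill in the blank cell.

tounguwngo

Attach voice active nguw- → nguwngo.
Attach evidentiality inferred i- → inguwngo.
Attach number plural to- → toinguwngo.
Apply vowel harmony: toinguwngo → tounguwngo.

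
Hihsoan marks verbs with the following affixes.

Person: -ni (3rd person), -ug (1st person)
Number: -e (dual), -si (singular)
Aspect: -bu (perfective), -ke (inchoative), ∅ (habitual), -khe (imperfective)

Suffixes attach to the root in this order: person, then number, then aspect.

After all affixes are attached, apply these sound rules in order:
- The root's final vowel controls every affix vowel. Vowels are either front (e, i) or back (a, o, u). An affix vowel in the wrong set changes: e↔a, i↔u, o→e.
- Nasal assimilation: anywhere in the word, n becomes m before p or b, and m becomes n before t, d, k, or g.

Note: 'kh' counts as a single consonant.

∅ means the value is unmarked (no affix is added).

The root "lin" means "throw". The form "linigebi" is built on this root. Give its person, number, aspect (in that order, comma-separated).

1st person, dual, perfective

Segment: lin-ug-e-bu.
person: -ug → 1st person.
number: -e → dual.
aspect: -bu → perfective.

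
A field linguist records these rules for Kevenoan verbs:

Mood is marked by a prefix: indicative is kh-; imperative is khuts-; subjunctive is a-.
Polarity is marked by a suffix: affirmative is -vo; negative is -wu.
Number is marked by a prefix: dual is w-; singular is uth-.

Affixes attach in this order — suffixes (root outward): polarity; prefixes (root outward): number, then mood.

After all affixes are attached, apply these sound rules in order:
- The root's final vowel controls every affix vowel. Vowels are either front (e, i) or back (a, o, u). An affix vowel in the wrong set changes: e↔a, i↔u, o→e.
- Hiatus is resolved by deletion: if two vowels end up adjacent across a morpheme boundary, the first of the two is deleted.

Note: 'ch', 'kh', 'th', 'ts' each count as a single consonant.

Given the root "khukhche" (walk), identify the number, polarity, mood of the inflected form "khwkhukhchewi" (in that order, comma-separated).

dual, negative, indicative

Segment: kh-w-khukhche-wu.
number: w- → dual.
polarity: -wu → negative.
mood: kh- → indicative.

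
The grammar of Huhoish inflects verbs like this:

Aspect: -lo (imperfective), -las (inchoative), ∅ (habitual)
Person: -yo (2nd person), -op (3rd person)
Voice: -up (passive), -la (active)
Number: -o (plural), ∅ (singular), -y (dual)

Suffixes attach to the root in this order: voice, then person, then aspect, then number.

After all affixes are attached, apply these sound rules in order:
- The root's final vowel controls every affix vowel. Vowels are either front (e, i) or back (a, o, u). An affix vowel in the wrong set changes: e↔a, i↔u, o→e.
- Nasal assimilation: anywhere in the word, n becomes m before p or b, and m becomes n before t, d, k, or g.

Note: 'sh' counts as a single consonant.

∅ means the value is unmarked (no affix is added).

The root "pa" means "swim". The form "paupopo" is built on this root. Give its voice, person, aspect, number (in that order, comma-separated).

Segment: pa-up-op-o.
voice: -up → passive.
person: -op → 3rd person.
aspect: ∅ → habitual.
number: -o → plural.

passive, 3rd person, habitual, plural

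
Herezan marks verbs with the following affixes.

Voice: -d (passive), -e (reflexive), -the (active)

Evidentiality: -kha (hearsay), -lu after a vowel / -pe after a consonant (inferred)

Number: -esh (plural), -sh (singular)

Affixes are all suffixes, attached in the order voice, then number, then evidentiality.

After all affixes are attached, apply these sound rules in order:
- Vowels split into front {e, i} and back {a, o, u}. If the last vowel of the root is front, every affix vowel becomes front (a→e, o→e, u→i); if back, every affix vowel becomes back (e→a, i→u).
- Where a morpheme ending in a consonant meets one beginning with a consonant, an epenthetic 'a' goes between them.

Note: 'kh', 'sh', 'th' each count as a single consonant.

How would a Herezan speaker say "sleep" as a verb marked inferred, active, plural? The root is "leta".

letathaashapa

Attach voice active -the → letathe.
Attach number plural -esh → letatheesh.
Attach evidentiality inferred -pe (after consonant 'sh') → letatheeshpe.
Apply vowel harmony: letatheeshpe → letathaashpa.
Apply epenthesis: letathaashpa → letathaashapa.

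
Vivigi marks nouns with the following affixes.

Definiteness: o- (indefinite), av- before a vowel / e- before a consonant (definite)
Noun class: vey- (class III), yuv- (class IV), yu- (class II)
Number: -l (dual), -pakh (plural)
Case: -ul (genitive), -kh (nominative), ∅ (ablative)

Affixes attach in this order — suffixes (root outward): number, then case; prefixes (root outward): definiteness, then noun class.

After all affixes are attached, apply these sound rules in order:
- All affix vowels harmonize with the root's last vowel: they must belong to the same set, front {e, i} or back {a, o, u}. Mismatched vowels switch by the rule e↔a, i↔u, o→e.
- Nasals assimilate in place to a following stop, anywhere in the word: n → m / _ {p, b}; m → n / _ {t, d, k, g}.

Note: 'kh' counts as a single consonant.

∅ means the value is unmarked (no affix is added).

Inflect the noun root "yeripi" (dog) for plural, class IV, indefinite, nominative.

yiveyeripipekhkh

Attach definiteness indefinite o- → oyeripi.
Attach number plural -pakh → oyeripipakh.
Attach noun class class IV yuv- → yuvoyeripipakh.
Attach case nominative -kh → yuvoyeripipakhkh.
Apply vowel harmony: yuvoyeripipakhkh → yiveyeripipekhkh.
Nasal assimilation: no change.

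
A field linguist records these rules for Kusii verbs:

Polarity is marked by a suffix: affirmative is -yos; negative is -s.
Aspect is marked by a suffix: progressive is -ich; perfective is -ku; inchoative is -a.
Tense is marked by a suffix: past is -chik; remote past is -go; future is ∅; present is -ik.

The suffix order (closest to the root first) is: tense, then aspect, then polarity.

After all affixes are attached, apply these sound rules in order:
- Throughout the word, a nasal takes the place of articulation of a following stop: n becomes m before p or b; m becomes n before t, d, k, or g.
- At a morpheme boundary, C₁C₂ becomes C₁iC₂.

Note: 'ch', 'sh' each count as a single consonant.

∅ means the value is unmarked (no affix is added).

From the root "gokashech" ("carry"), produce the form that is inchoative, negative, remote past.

Attach tense remote past -go → gokashechgo.
Attach aspect inchoative -a → gokashechgoa.
Attach polarity negative -s → gokashechgoas.
Nasal assimilation: no change.
Apply epenthesis: gokashechgoas → gokashechigoas.

gokashechigoas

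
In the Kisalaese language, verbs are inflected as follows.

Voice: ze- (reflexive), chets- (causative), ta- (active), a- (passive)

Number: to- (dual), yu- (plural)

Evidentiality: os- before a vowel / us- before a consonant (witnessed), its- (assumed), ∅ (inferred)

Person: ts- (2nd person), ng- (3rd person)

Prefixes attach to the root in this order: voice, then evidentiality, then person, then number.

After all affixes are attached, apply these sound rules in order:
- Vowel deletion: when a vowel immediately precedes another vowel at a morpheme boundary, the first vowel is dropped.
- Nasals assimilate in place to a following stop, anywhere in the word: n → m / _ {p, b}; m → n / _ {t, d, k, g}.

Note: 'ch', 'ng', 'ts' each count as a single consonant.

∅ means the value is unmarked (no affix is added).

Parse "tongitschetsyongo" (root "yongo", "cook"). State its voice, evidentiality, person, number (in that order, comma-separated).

Segment: to-ng-its-chets-yongo.
voice: chets- → causative.
evidentiality: its- → assumed.
person: ng- → 3rd person.
number: to- → dual.

causative, assumed, 3rd person, dual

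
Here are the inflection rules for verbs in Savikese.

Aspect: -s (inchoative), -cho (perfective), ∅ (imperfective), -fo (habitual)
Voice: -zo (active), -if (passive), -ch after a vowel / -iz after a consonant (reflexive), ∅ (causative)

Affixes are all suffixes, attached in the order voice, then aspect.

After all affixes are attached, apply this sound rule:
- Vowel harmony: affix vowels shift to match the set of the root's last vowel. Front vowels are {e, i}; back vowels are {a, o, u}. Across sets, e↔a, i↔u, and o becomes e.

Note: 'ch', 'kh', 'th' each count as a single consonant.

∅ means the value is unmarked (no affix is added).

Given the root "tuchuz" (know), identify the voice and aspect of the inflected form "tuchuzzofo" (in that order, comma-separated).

Segment: tuchuz-zo-fo.
voice: -zo → active.
aspect: -fo → habitual.

active, habitual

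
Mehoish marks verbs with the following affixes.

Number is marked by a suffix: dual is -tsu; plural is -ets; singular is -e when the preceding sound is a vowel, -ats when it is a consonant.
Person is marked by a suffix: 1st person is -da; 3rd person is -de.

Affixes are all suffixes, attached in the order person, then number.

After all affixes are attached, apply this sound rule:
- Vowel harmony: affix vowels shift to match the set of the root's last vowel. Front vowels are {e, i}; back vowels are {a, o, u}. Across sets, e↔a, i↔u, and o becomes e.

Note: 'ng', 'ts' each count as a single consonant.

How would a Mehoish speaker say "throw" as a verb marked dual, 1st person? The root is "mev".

Attach person 1st person -da → mevda.
Attach number dual -tsu → mevdatsu.
Apply vowel harmony: mevdatsu → mevdetsi.

mevdetsi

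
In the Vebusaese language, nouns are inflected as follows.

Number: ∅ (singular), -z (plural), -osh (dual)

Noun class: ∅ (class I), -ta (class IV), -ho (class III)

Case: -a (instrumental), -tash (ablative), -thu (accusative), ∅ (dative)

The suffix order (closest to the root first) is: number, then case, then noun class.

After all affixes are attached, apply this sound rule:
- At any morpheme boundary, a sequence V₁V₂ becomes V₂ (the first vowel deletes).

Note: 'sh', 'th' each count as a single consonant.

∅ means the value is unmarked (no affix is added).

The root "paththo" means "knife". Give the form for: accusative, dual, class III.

paththoshthuho

Attach number dual -osh → paththoosh.
Attach case accusative -thu → paththooshthu.
Attach noun class class III -ho → paththooshthuho.
Apply vowel deletion: paththooshthuho → paththoshthuho.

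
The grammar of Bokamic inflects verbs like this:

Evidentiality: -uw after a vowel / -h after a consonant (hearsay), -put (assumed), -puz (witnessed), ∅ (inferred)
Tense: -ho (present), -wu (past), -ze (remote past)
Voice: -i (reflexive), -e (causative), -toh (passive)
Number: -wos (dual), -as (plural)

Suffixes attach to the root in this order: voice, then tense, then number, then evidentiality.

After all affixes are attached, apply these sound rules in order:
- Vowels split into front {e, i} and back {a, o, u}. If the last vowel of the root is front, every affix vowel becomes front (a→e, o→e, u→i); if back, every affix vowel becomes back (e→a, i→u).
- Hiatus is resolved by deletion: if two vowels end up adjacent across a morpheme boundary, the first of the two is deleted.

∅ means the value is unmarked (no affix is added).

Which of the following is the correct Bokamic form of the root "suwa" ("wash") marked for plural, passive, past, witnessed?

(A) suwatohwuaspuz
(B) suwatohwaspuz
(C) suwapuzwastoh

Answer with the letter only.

Attach voice passive -toh → suwatoh.
Attach tense past -wu → suwatohwu.
Attach number plural -as → suwatohwuas.
Attach evidentiality witnessed -puz → suwatohwuaspuz.
Vowel harmony: no change.
Apply vowel deletion: suwatohwuaspuz → suwatohwaspuz.
So the correct form is suwatohwaspuz, option (B).
(A) suwatohwuaspuz is wrong: it fails to apply the sound rule(s).
(C) suwapuzwastoh is wrong: it has the affixes in the wrong order.

B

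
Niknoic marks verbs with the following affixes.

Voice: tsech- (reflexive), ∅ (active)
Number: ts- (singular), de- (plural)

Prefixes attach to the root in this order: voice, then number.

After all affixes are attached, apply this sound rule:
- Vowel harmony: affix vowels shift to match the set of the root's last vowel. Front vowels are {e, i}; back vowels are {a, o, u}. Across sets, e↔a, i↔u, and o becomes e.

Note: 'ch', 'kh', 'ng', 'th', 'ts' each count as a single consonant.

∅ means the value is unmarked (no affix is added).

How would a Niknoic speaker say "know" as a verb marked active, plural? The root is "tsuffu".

voice = active: zero marking, form stays tsuffu.
Attach number plural de- → detsuffu.
Apply vowel harmony: detsuffu → datsuffu.

datsuffu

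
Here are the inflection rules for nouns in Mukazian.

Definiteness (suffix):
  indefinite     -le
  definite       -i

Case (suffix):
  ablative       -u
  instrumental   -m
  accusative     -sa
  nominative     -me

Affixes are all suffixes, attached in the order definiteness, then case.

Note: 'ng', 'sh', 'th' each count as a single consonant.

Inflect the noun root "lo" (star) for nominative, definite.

Attach definiteness definite -i → loi.
Attach case nominative -me → loime.

loime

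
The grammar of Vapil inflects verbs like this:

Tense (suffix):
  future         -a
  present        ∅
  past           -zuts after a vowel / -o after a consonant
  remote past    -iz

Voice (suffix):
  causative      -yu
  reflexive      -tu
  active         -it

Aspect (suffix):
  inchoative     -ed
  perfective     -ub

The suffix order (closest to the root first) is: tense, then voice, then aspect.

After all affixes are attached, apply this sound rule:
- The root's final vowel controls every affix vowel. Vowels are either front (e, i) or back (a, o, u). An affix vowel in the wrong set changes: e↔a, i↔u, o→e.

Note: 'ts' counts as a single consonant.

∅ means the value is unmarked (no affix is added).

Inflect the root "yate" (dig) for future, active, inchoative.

yateeited

Attach tense future -a → yatea.
Attach voice active -it → yateait.
Attach aspect inchoative -ed → yateaited.
Apply vowel harmony: yateaited → yateeited.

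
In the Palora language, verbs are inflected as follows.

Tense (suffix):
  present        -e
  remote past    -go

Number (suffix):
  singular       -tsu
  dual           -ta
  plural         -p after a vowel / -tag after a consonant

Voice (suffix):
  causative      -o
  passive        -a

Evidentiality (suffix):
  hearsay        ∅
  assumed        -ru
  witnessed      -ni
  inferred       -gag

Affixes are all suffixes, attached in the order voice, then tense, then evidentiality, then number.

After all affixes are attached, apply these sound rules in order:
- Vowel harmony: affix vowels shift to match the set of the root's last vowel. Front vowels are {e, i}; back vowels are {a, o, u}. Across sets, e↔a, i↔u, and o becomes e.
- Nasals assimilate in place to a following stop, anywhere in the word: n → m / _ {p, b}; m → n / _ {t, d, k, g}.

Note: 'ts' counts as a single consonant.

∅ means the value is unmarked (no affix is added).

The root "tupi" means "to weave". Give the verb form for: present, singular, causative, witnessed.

Attach voice causative -o → tupio.
Attach tense present -e → tupioe.
Attach evidentiality witnessed -ni → tupioeni.
Attach number singular -tsu → tupioenitsu.
Apply vowel harmony: tupioenitsu → tupieenitsi.
Nasal assimilation: no change.

tupieenitsi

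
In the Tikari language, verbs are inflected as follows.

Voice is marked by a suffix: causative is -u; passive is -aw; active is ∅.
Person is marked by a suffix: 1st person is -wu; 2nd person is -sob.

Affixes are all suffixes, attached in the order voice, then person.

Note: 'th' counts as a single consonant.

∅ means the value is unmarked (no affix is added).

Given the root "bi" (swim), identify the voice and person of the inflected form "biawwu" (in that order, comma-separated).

Segment: bi-aw-wu.
voice: -aw → passive.
person: -wu → 1st person.

passive, 1st person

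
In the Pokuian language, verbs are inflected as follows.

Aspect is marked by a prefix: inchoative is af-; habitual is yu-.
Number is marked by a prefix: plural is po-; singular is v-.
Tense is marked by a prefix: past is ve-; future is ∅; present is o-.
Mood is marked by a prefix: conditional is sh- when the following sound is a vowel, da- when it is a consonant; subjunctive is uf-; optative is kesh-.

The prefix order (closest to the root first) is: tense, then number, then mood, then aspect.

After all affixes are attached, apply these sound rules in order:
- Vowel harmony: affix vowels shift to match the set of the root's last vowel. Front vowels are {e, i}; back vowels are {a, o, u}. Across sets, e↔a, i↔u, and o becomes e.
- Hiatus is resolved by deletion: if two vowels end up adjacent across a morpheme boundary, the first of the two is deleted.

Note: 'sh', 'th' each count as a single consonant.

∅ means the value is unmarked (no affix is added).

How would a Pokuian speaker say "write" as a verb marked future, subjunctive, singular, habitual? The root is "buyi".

tense = future: zero marking, form stays buyi.
Attach number singular v- → vbuyi.
Attach mood subjunctive uf- → ufvbuyi.
Attach aspect habitual yu- → yuufvbuyi.
Apply vowel harmony: yuufvbuyi → yiifvbuyi.
Apply vowel deletion: yiifvbuyi → yifvbuyi.

yifvbuyi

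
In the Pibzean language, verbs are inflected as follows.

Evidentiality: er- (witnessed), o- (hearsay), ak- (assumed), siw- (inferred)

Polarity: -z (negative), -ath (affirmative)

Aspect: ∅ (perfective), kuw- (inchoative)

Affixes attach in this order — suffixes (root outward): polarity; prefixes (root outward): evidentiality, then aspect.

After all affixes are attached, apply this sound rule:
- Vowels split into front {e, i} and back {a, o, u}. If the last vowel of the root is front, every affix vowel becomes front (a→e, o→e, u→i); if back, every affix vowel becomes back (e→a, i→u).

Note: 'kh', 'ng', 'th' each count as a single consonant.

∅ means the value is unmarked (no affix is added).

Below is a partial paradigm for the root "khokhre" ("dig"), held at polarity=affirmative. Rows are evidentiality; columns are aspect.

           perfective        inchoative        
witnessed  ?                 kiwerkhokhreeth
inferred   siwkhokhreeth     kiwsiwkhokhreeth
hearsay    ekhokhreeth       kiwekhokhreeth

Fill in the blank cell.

Attach polarity affirmative -ath → khokhreath.
Attach evidentiality witnessed er- → erkhokhreath.
aspect = perfective: zero marking, form stays erkhokhreath.
Apply vowel harmony: erkhokhreath → erkhokhreeth.

erkhokhreeth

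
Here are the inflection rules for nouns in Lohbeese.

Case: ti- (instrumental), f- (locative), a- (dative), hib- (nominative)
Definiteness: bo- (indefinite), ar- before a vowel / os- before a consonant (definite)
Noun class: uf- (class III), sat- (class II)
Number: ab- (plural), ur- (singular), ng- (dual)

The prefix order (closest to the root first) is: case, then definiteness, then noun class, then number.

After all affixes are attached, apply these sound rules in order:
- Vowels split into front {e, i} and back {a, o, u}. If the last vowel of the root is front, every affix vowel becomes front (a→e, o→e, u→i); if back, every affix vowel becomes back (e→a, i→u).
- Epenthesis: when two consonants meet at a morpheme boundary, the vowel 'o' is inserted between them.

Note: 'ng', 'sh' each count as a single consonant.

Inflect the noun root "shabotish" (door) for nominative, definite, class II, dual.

Attach case nominative hib- → hibshabotish.
Attach definiteness definite os- (before consonant 'h') → oshibshabotish.
Attach noun class class II sat- → satoshibshabotish.
Attach number dual ng- → ngsatoshibshabotish.
Apply vowel harmony: ngsatoshibshabotish → ngseteshibshabotish.
Apply epenthesis: ngseteshibshabotish → ngosetesohiboshabotish.

ngosetesohiboshabotish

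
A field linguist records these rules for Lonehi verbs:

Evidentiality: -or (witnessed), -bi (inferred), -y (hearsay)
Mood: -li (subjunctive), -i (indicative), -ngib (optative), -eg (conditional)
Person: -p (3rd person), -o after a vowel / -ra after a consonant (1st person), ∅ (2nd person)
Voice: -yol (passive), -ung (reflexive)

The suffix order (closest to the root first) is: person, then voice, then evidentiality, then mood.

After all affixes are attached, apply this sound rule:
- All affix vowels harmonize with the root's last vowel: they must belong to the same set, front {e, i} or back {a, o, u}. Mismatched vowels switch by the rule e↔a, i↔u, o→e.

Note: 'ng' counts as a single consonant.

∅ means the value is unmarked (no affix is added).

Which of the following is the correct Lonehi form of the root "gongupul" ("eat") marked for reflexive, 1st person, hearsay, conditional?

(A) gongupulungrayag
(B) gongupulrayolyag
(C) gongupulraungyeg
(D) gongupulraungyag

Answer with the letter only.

Attach person 1st person -ra (after consonant 'l') → gongupulra.
Attach voice reflexive -ung → gongupulraung.
Attach evidentiality hearsay -y → gongupulraungy.
Attach mood conditional -eg → gongupulraungyeg.
Apply vowel harmony: gongupulraungyeg → gongupulraungyag.
So the correct form is gongupulraungyag, option (D).
(B) gongupulrayolyag is wrong: it uses passive instead of reflexive for voice.
(A) gongupulungrayag is wrong: it has the affixes in the wrong order.
(C) gongupulraungyeg is wrong: it fails to apply the sound rule(s).

D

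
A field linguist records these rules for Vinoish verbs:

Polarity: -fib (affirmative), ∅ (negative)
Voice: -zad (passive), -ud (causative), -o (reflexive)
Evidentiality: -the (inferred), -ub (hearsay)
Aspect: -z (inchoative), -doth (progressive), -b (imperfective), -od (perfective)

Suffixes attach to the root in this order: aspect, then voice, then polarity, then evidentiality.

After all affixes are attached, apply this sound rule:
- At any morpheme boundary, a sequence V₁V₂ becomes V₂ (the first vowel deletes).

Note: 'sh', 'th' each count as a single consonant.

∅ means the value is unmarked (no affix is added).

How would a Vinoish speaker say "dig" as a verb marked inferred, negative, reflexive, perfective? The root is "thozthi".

thozthodothe

Attach aspect perfective -od → thozthiod.
Attach voice reflexive -o → thozthiodo.
polarity = negative: zero marking, form stays thozthiodo.
Attach evidentiality inferred -the → thozthiodothe.
Apply vowel deletion: thozthiodothe → thozthodothe.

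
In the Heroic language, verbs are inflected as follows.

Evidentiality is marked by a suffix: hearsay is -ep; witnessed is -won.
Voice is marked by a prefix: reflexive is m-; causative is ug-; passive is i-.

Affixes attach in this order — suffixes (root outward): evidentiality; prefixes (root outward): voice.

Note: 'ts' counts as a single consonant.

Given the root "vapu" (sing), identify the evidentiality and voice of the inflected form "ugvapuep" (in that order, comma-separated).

hearsay, causative

Segment: ug-vapu-ep.
evidentiality: -ep → hearsay.
voice: ug- → causative.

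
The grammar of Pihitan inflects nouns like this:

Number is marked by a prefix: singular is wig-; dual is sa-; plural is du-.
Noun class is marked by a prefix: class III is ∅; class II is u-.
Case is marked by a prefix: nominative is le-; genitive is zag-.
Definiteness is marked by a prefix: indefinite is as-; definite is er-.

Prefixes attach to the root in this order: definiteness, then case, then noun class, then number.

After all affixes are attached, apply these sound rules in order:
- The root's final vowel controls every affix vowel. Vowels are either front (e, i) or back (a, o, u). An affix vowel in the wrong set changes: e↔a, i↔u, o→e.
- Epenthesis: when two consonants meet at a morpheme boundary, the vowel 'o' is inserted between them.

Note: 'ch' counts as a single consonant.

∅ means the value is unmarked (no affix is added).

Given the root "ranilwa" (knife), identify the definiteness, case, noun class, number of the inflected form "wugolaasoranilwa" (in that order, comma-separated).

Segment: wig-le-as-ranilwa.
definiteness: as- → indefinite.
case: le- → nominative.
noun class: ∅ → class III.
number: wig- → singular.

indefinite, nominative, class III, singular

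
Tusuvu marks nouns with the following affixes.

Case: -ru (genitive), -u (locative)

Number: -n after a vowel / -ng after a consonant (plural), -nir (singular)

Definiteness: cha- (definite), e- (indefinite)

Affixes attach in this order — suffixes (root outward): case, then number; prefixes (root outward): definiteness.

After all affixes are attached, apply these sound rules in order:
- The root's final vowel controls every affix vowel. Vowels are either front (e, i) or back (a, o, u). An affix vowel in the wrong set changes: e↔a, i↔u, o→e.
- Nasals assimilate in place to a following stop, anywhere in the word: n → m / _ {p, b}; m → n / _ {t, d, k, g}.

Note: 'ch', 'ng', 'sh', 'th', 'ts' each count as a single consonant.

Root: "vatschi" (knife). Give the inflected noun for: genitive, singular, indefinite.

Attach case genitive -ru → vatschiru.
Attach number singular -nir → vatschirunir.
Attach definiteness indefinite e- → evatschirunir.
Apply vowel harmony: evatschirunir → evatschirinir.
Nasal assimilation: no change.

evatschirinir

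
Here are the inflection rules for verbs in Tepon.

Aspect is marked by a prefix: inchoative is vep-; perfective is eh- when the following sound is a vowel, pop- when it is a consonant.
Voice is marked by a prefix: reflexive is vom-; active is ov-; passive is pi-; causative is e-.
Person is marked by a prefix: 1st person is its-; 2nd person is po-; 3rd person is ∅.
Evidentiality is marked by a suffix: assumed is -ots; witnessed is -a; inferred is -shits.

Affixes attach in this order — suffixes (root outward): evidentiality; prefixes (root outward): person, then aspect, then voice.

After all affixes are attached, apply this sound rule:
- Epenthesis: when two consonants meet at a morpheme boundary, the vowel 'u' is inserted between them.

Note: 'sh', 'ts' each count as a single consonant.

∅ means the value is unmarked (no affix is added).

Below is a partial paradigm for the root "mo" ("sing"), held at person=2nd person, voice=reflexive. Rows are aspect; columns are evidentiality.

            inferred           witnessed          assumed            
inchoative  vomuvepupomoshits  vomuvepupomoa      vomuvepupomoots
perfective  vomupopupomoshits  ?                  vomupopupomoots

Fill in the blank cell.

Attach person 2nd person po- → pomo.
Attach aspect perfective pop- (before consonant 'p') → poppomo.
Attach evidentiality witnessed -a → poppomoa.
Attach voice reflexive vom- → vompoppomoa.
Apply epenthesis: vompoppomoa → vomupopupomoa.

vomupopupomoa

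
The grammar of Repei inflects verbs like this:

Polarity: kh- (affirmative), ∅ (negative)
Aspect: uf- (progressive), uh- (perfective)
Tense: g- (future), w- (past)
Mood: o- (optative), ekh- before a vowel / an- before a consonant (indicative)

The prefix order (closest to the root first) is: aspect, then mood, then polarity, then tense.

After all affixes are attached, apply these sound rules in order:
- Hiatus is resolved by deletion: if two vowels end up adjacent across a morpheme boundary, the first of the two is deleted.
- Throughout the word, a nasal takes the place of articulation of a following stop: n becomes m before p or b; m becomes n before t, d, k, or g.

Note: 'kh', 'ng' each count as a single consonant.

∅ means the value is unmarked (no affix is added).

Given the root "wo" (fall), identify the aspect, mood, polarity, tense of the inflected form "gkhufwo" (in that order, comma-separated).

progressive, optative, affirmative, future

Segment: g-kh-o-uf-wo.
aspect: uf- → progressive.
mood: o- → optative.
polarity: kh- → affirmative.
tense: g- → future.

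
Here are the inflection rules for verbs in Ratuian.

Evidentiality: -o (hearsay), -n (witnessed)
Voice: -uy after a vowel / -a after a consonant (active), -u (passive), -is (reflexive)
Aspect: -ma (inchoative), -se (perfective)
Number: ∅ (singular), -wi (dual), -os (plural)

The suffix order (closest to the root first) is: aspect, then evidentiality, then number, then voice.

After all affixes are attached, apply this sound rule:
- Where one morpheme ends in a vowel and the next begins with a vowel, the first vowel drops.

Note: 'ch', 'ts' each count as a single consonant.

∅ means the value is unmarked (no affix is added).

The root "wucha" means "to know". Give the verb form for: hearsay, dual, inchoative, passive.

Attach aspect inchoative -ma → wuchama.
Attach evidentiality hearsay -o → wuchamao.
Attach number dual -wi → wuchamaowi.
Attach voice passive -u → wuchamaowiu.
Apply vowel deletion: wuchamaowiu → wuchamowu.

wuchamowu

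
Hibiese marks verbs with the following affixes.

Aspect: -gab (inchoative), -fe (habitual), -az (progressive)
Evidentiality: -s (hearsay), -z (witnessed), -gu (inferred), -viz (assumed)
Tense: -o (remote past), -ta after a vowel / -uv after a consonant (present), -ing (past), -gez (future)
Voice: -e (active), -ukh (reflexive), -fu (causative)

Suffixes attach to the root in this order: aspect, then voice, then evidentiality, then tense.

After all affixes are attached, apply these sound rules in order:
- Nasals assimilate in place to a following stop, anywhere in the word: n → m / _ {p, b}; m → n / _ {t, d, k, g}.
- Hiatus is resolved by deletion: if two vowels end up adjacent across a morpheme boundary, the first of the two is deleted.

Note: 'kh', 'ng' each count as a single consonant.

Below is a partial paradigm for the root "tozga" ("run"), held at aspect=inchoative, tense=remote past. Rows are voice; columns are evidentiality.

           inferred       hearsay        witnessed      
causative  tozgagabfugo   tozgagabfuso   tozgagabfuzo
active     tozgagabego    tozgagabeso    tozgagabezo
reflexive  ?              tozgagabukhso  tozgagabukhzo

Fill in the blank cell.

tozgagabukhgo

Attach aspect inchoative -gab → tozgagab.
Attach voice reflexive -ukh → tozgagabukh.
Attach evidentiality inferred -gu → tozgagabukhgu.
Attach tense remote past -o → tozgagabukhguo.
Nasal assimilation: no change.
Apply vowel deletion: tozgagabukhguo → tozgagabukhgo.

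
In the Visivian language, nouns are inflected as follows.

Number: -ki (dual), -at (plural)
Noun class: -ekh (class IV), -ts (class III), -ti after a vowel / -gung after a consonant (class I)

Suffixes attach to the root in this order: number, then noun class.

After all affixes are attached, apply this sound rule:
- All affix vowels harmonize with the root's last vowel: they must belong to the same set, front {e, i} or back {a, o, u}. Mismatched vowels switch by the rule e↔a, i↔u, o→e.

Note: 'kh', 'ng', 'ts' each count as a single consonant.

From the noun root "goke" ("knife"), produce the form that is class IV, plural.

gokeetekh

Attach number plural -at → gokeat.
Attach noun class class IV -ekh → gokeatekh.
Apply vowel harmony: gokeatekh → gokeetekh.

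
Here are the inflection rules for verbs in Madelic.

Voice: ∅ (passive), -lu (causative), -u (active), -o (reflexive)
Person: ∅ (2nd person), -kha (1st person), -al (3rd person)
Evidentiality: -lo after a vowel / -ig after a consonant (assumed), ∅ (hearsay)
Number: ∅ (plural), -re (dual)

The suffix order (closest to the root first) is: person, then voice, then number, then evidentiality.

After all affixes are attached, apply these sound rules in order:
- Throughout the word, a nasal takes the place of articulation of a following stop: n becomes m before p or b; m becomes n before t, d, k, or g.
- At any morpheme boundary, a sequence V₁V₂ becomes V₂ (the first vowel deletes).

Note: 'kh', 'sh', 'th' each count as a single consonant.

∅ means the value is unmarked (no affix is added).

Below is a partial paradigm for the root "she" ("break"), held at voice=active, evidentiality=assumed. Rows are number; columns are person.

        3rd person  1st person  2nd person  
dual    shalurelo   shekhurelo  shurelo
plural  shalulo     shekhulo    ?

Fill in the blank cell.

shulo

person = 2nd person: zero marking, form stays she.
Attach voice active -u → sheu.
number = plural: zero marking, form stays sheu.
Attach evidentiality assumed -lo (after vowel 'u') → sheulo.
Nasal assimilation: no change.
Apply vowel deletion: sheulo → shulo.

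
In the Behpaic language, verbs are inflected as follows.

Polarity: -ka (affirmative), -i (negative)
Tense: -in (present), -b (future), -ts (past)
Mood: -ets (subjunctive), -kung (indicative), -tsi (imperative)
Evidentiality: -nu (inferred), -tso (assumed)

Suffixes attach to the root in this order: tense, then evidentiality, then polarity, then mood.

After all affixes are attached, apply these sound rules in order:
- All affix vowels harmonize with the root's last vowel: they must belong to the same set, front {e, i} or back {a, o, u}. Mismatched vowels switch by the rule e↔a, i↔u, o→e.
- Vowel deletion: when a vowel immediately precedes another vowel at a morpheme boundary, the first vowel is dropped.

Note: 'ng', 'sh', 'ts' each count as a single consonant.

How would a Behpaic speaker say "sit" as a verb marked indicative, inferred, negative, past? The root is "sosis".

sosistsniking

Attach tense past -ts → sosists.
Attach evidentiality inferred -nu → sosistsnu.
Attach polarity negative -i → sosistsnui.
Attach mood indicative -kung → sosistsnuikung.
Apply vowel harmony: sosistsnuikung → sosistsniiking.
Apply vowel deletion: sosistsniiking → sosistsniking.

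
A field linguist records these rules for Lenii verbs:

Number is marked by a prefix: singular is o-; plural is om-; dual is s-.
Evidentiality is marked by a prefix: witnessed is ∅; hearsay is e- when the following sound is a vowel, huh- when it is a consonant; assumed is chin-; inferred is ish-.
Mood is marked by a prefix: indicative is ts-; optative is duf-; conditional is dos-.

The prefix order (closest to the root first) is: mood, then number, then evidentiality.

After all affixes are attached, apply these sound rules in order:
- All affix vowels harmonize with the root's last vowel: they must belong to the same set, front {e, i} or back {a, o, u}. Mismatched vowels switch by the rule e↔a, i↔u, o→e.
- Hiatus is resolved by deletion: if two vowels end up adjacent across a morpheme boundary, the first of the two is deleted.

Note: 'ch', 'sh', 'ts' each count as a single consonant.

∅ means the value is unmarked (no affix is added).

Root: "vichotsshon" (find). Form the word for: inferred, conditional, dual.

Attach mood conditional dos- → dosvichotsshon.
Attach number dual s- → sdosvichotsshon.
Attach evidentiality inferred ish- → ishsdosvichotsshon.
Apply vowel harmony: ishsdosvichotsshon → ushsdosvichotsshon.
Vowel deletion: no change.

ushsdosvichotsshon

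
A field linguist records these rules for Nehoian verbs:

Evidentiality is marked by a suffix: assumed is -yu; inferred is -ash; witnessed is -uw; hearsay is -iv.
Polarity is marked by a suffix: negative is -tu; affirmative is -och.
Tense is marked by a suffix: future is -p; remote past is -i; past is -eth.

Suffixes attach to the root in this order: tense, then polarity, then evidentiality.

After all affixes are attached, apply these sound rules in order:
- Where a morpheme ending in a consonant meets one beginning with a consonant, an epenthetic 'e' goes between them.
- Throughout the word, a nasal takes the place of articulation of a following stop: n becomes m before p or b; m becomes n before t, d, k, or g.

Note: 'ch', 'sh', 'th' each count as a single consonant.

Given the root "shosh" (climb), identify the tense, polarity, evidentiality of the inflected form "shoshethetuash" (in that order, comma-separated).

Segment: shosh-eth-tu-ash.
tense: -eth → past.
polarity: -tu → negative.
evidentiality: -ash → inferred.

past, negative, inferred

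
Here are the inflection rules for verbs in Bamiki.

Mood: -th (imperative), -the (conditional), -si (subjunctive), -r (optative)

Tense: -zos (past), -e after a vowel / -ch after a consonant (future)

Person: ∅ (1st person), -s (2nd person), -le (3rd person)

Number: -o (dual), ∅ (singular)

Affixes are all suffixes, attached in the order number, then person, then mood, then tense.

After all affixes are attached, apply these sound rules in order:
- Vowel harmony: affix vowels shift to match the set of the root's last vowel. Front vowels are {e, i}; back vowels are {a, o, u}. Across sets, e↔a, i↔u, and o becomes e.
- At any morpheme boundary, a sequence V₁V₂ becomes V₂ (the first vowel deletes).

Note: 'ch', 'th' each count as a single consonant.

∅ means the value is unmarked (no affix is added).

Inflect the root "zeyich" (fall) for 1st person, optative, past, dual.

Attach number dual -o → zeyicho.
person = 1st person: zero marking, form stays zeyicho.
Attach mood optative -r → zeyichor.
Attach tense past -zos → zeyichorzos.
Apply vowel harmony: zeyichorzos → zeyicherzes.
Vowel deletion: no change.

zeyicherzes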